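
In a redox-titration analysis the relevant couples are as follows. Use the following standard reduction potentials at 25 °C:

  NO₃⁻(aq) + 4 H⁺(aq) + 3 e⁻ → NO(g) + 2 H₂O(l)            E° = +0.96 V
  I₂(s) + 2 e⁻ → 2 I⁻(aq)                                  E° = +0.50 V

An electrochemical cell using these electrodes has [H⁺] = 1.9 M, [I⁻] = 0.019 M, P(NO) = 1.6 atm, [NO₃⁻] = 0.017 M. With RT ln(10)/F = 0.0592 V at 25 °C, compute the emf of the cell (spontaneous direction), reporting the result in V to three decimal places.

NO₃⁻/NO is the cathode (higher E°), I₂/I⁻ the anode: E°cell = +0.96 − (+0.50) = +0.46 V, n = 6.
Overall: 2 NO₃⁻(aq) + 8 H⁺(aq) + 6 I⁻(aq) → 2 NO(g) + 4 H₂O(l) + 3 I₂(s)
Q = P(NO)^2 / ([NO₃⁻]^2·[H⁺]^8·[I⁻]^6); log Q = 12.045.
E = E° − (0.0592/n) log Q = +0.46 − (0.0592/6)(12.045) = +0.341 V.

+0.341 V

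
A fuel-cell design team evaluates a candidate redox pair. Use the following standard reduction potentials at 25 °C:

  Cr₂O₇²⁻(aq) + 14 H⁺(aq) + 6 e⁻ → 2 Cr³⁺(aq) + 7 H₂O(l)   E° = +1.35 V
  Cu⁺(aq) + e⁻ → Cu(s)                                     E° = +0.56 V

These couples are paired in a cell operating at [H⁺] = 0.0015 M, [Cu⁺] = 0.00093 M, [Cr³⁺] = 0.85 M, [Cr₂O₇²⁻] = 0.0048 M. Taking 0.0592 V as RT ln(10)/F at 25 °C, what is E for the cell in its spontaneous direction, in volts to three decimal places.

Cr₂O₇²⁻/Cr³⁺ is the cathode (higher E°), Cu⁺/Cu the anode: E°cell = +1.35 − (+0.56) = +0.79 V, n = 6.
Overall: Cr₂O₇²⁻(aq) + 14 H⁺(aq) + 6 Cu(s) → 2 Cr³⁺(aq) + 7 H₂O(l) + 6 Cu⁺(aq)
Q = [Cr³⁺]^2·[Cu⁺]^6 / ([Cr₂O₇²⁻]·[H⁺]^14); log Q = 23.523.
E = E° − (0.0592/n) log Q = +0.79 − (0.0592/6)(23.523) = +0.558 V.

+0.558 V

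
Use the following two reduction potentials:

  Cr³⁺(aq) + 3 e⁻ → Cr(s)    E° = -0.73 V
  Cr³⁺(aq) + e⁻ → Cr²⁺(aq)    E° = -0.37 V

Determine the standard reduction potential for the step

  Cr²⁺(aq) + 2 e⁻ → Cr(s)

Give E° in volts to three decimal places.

-0.910 V

Sequential free energies add, so n₃E°₃ = n₁E°₁ + n₂E°₂.
With n₃ = 3, and the known step contributing 1×(-0.37) V, the unknown satisfies 2·E° = 3×(-0.73) − 1×(-0.37) = -1.820.
E° = -1.820 / 2 = -0.910 V.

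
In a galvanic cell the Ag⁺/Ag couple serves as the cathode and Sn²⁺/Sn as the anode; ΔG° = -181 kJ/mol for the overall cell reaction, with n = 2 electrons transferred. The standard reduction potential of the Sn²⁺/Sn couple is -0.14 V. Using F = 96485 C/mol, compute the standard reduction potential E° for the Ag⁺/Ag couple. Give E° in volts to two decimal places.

E°cell = −ΔG°/(nF) = −(-181×10³)/((2)(96485)) = +0.938 V.
Since Ag⁺/Ag is the cathode and Sn²⁺/Sn the anode, E°cell = E°(Ag⁺/Ag) − E°(Sn²⁺/Sn).
So E°(Ag⁺/Ag) = E°cell + E°(Sn²⁺/Sn) = +0.938 + (-0.14) = +0.80 V.

+0.80 V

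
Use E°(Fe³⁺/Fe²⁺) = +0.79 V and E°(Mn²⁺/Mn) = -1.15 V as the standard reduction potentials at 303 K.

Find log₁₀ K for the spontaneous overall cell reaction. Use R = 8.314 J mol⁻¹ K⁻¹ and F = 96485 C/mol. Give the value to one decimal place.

Cathode: Fe³⁺/Fe²⁺; anode: Mn²⁺/Mn. E°cell = (+0.79) − (-1.15) = +1.94 V, with n = 2.
ΔG° = −nFE° = −RT ln K, so ln K = nFE°/(RT) = (2)(96485)(+1.94) / ((8.314)(303)) = 148.607.
log₁₀ K = 148.607 / ln 10 = 64.5.

64.5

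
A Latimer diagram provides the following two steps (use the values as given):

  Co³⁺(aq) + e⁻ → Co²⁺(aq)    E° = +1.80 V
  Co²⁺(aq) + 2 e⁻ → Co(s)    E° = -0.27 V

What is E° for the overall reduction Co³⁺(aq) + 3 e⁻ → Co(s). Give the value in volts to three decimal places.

Standard free energies of sequential steps add: ΔG°₃ = ΔG°₁ + ΔG°₂, so n₃E°₃ = n₁E°₁ + n₂E°₂.
E°₃ = (1×+1.80 + 2×-0.27) / 3 = (+1.260) / 3 = +0.420 V.
Simply averaging or adding the two E° values would be wrong; the electron-weighted sum is required.

+0.420 V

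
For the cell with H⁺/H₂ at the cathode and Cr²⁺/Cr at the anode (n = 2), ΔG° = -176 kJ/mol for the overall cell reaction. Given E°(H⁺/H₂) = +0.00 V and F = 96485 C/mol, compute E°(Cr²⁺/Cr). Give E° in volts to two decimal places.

E°cell = −ΔG°/(nF) = −(-176×10³)/((2)(96485)) = +0.912 V.
Since H⁺/H₂ is the cathode and Cr²⁺/Cr the anode, E°cell = E°(H⁺/H₂) − E°(Cr²⁺/Cr).
So E°(Cr²⁺/Cr) = E°(H⁺/H₂) − E°cell = (+0.00) − (+0.912) = -0.91 V.

-0.91 V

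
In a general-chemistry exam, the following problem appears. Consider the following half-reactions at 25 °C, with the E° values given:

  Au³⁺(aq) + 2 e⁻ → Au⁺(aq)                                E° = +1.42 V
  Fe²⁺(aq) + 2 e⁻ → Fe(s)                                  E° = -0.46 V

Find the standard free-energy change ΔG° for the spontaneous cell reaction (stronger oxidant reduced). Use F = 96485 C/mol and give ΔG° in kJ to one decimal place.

Au³⁺/Au⁺ (E° = +1.42 V) is the cathode; Fe²⁺/Fe (E° = -0.46 V) is the anode, so E°cell = +1.88 V.
Balancing electrons gives n = 2 (lcm of 2 and 2).
ΔG° = −nFE° = −(2)(96485)(+1.88) = -362,784 J = -362.8 kJ.

-362.8 kJ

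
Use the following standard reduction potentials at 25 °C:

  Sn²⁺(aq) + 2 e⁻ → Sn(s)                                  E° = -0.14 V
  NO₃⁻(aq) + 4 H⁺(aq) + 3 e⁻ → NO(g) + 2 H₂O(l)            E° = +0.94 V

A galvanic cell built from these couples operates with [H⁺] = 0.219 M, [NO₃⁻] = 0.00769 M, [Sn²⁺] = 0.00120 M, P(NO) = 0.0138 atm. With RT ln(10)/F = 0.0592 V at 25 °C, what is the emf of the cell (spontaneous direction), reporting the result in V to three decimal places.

+1.109 V

NO₃⁻/NO is the cathode (higher E°), Sn²⁺/Sn the anode: E°cell = +0.94 − (-0.14) = +1.08 V, n = 6.
Overall: 2 NO₃⁻(aq) + 8 H⁺(aq) + 3 Sn(s) → 2 NO(g) + 4 H₂O(l) + 3 Sn²⁺(aq)
Q = P(NO)^2·[Sn²⁺]^3 / ([NO₃⁻]^2·[H⁺]^8); log Q = -2.978.
E = E° − (0.0592/n) log Q = +1.08 − (0.0592/6)(-2.978) = +1.109 V.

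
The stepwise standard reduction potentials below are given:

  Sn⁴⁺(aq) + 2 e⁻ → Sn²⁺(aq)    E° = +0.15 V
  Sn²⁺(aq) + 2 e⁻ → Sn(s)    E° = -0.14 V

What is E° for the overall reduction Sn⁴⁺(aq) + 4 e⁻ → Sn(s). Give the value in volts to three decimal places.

+0.005 V

Adding the free-energy changes (−nFE°) of the two steps gives −n₃FE°₃ = −n₁FE°₁ − n₂FE°₂.
E°₃ = (2×+0.15 + 2×-0.14) / 4 = (+0.020) / 4 = +0.005 V.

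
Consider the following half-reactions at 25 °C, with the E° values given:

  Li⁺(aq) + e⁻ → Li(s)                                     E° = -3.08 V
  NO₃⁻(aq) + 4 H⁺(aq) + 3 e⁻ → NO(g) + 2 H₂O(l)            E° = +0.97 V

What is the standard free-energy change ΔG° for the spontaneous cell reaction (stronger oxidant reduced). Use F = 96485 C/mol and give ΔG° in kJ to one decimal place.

NO₃⁻/NO (E° = +0.97 V) is the cathode; Li⁺/Li (E° = -3.08 V) is the anode, so E°cell = +4.05 V.
Balancing electrons gives n = 3 (lcm of 3 and 1).
ΔG° = −nFE° = −(3)(96485)(+4.05) = -1,172,293 J = -1172.3 kJ.

-1172.3 kJ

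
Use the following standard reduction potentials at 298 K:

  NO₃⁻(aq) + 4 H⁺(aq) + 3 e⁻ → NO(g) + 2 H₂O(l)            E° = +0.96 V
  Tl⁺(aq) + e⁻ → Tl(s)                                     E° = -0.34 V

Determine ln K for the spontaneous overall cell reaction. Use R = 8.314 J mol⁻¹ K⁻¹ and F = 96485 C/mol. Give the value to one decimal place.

Cathode: NO₃⁻/NO; anode: Tl⁺/Tl. E°cell = (+0.96) − (-0.34) = +1.30 V, with n = 3.
ΔG° = −nFE° = −RT ln K, so ln K = nFE°/(RT) = (3)(96485)(+1.30) / ((8.314)(298)) = 151.879.

151.9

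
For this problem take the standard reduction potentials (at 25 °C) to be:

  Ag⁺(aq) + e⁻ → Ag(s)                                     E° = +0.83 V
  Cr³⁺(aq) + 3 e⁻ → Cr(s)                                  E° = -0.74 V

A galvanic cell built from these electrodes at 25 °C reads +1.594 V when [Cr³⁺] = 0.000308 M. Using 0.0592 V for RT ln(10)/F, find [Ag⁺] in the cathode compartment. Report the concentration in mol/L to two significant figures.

0.17 M

Ag⁺/Ag is the cathode, Cr³⁺/Cr the anode: E°cell = +1.57 V, n = 3.
Overall reaction: 3 Ag⁺(aq) + Cr(s) → 3 Ag(s) + Cr³⁺(aq); Q = [Cr³⁺]^1/[Ag⁺]^3.
From E = E° − (0.0592/n) log Q: log Q = (E° − E)·n/0.0592 = (+1.57 − (+1.594))·3/0.0592 = -1.2162.
So 3·log[Ag⁺] = 1·log(0.000308) − log Q = -3.5114 − (-1.2162) = -2.2952; log[Ag⁺] = -2.2952 / 3 = -0.7651; [Ag⁺] = 10^(-0.7651) ≈ 0.17 M.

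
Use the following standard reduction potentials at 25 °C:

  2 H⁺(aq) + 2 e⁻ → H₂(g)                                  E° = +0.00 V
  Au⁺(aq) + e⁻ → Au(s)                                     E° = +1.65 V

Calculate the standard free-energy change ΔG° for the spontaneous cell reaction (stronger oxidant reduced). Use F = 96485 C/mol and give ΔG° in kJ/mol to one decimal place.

Au⁺/Au (E° = +1.65 V) is the cathode; H⁺/H₂ (E° = +0.00 V) is the anode, so E°cell = +1.65 V.
Balancing electrons gives n = 2 (lcm of 1 and 2).
ΔG° = −nFE° = −(2)(96485)(+1.65) = -318,400 J = -318.4 kJ/mol.

-318.4 kJ/mol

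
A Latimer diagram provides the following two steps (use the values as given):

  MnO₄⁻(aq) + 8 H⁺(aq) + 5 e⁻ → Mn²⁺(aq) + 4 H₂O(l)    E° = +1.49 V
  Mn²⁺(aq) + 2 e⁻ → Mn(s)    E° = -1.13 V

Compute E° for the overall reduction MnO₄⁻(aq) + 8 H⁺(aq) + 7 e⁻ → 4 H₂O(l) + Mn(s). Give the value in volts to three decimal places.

Standard free energies of sequential steps add: ΔG°₃ = ΔG°₁ + ΔG°₂, so n₃E°₃ = n₁E°₁ + n₂E°₂.
E°₃ = (5×+1.49 + 2×-1.13) / 7 = (+5.190) / 7 = +0.741 V.

+0.741 V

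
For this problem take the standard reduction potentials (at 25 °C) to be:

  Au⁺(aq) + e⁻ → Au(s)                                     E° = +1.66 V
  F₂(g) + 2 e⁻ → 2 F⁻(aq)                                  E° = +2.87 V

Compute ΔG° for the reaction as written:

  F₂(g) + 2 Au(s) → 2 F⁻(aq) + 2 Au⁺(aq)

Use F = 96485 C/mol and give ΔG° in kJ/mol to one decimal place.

-233.5 kJ/mol

As written, F₂/F⁻ is reduced (cathode) and Au⁺/Au is oxidised (anode), so E°cell = (+2.87) − (+1.66) = +1.21 V.
Balancing electrons gives n = 2.
ΔG° = −nFE° = −(2)(96485)(+1.21) = -233,494 J = -233.5 kJ/mol.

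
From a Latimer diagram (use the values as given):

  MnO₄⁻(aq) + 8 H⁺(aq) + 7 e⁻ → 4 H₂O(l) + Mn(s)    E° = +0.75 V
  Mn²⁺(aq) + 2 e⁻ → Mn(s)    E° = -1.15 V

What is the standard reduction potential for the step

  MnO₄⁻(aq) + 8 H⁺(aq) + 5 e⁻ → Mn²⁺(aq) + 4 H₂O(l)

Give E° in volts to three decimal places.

Sequential free energies add, so n₃E°₃ = n₁E°₁ + n₂E°₂.
With n₃ = 7, and the known step contributing 2×(-1.15) V, the unknown satisfies 5·E° = 7×(+0.75) − 2×(-1.15) = +7.550.
E° = +7.550 / 5 = +1.510 V.

+1.510 V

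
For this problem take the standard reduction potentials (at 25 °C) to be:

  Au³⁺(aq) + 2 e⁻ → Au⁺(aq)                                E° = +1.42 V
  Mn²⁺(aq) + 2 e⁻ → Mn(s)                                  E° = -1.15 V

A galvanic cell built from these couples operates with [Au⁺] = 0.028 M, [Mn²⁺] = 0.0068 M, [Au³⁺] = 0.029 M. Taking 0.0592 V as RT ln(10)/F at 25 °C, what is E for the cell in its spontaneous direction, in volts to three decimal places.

+2.635 V

Au³⁺/Au⁺ is the cathode (higher E°), Mn²⁺/Mn the anode: E°cell = +1.42 − (-1.15) = +2.57 V, n = 2.
Overall: Au³⁺(aq) + Mn(s) → Au⁺(aq) + Mn²⁺(aq)
Q = [Au⁺]·[Mn²⁺] / ([Au³⁺]); log Q = -2.183.
E = E° − (0.0592/n) log Q = +2.57 − (0.0592/2)(-2.183) = +2.635 V.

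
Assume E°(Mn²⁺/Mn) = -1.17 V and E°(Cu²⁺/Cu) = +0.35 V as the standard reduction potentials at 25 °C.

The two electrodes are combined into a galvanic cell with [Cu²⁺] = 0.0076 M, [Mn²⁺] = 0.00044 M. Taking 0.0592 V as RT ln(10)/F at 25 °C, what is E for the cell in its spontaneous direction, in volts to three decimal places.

+1.557 V

Cu²⁺/Cu is the cathode (higher E°), Mn²⁺/Mn the anode: E°cell = +0.35 − (-1.17) = +1.52 V, n = 2.
Overall: Cu²⁺(aq) + Mn(s) → Cu(s) + Mn²⁺(aq)
Q = [Mn²⁺] / ([Cu²⁺]); log Q = -1.237.
E = E° − (0.0592/n) log Q = +1.52 − (0.0592/2)(-1.237) = +1.557 V.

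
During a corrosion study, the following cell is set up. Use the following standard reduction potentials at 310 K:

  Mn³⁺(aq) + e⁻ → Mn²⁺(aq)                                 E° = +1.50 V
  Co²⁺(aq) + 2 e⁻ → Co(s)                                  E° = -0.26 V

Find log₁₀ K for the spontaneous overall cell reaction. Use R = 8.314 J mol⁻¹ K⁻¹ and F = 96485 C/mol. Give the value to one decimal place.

57.2

Cathode: Mn³⁺/Mn²⁺; anode: Co²⁺/Co. E°cell = (+1.50) − (-0.26) = +1.76 V, with n = 2.
ΔG° = −nFE° = −RT ln K, so ln K = nFE°/(RT) = (2)(96485)(+1.76) / ((8.314)(310)) = 131.774.
log₁₀ K = 131.774 / ln 10 = 57.2.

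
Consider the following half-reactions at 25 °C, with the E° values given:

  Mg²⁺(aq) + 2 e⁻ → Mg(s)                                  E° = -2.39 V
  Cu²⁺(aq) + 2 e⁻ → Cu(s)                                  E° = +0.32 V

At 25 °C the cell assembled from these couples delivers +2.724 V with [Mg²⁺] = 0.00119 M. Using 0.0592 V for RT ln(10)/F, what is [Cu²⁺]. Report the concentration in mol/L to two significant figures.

Cu²⁺/Cu is the cathode, Mg²⁺/Mg the anode: E°cell = +2.71 V, n = 2.
Overall reaction: Cu²⁺(aq) + Mg(s) → Cu(s) + Mg²⁺(aq); Q = [Mg²⁺]^1/[Cu²⁺]^1.
From E = E° − (0.0592/n) log Q: log Q = (E° − E)·n/0.0592 = (+2.71 − (+2.724))·2/0.0592 = -0.4730.
So 1·log[Cu²⁺] = 1·log(0.00119) − log Q = -2.9245 − (-0.4730) = -2.4515; [Cu²⁺] = 10^(-2.4515) ≈ 0.0035 M.

0.0035 M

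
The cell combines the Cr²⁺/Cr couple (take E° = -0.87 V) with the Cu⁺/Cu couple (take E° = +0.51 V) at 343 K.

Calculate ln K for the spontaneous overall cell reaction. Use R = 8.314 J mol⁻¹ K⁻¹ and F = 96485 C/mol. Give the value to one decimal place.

Cathode: Cu⁺/Cu; anode: Cr²⁺/Cr. E°cell = (+0.51) − (-0.87) = +1.38 V, with n = 2.
ΔG° = −nFE° = −RT ln K, so ln K = nFE°/(RT) = (2)(96485)(+1.38) / ((8.314)(343)) = 93.382.

93.4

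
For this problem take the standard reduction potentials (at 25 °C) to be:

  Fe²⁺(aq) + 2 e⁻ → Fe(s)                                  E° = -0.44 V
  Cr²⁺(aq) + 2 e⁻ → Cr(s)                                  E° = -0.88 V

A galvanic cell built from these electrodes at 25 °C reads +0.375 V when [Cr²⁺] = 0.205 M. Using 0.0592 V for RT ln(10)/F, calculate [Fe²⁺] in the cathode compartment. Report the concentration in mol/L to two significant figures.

Fe²⁺/Fe is the cathode, Cr²⁺/Cr the anode: E°cell = +0.44 V, n = 2.
Overall reaction: Fe²⁺(aq) + Cr(s) → Fe(s) + Cr²⁺(aq); Q = [Cr²⁺]^1/[Fe²⁺]^1.
From E = E° − (0.0592/n) log Q: log Q = (E° − E)·n/0.0592 = (+0.44 − (+0.375))·2/0.0592 = 2.1959.
So 1·log[Fe²⁺] = 1·log(0.205) − log Q = -0.6882 − (2.1959) = -2.8841; [Fe²⁺] = 10^(-2.8841) ≈ 0.0013 M.

0.0013 M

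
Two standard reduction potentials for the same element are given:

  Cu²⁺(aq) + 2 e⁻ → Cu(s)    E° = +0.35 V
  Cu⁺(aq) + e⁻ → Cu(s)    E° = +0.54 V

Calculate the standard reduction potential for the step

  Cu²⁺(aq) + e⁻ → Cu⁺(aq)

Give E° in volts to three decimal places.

+0.160 V

Sequential free energies add, so n₃E°₃ = n₁E°₁ + n₂E°₂.
With n₃ = 2, and the known step contributing 1×(+0.54) V, the unknown satisfies 1·E° = 2×(+0.35) − 1×(+0.54) = +0.160.
E° = +0.160 / 1 = +0.160 V.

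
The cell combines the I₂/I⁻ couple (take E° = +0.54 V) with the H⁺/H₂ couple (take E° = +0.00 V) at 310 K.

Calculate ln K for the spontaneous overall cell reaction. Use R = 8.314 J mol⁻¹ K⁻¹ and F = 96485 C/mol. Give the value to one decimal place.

Cathode: I₂/I⁻; anode: H⁺/H₂. E°cell = (+0.54) − (+0.00) = +0.54 V, with n = 2.
ΔG° = −nFE° = −RT ln K, so ln K = nFE°/(RT) = (2)(96485)(+0.54) / ((8.314)(310)) = 40.431.

40.4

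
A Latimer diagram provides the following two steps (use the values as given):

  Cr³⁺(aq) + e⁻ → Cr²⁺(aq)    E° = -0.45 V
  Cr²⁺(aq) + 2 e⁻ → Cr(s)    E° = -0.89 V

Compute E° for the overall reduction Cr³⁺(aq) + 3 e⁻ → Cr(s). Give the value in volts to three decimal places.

Since ΔG° = −nFE° is additive over sequential reductions, n₃E°₃ = n₁E°₁ + n₂E°₂.
E°₃ = (1×-0.45 + 2×-0.89) / 3 = (-2.230) / 3 = -0.743 V.
Simply averaging or adding the two E° values would be wrong; the electron-weighted sum is required.

-0.743 V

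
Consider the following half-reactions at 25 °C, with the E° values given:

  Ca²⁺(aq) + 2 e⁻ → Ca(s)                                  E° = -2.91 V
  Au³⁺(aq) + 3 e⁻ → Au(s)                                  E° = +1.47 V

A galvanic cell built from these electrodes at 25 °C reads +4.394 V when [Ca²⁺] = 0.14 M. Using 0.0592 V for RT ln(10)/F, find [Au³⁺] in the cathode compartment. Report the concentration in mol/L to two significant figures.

0.27 M

Au³⁺/Au is the cathode, Ca²⁺/Ca the anode: E°cell = +4.38 V, n = 6.
Overall reaction: 2 Au³⁺(aq) + 3 Ca(s) → 2 Au(s) + 3 Ca²⁺(aq); Q = [Ca²⁺]^3/[Au³⁺]^2.
From E = E° − (0.0592/n) log Q: log Q = (E° − E)·n/0.0592 = (+4.38 − (+4.394))·6/0.0592 = -1.4189.
So 2·log[Au³⁺] = 3·log(0.14) − log Q = -2.5616 − (-1.4189) = -1.1427; log[Au³⁺] = -1.1427 / 2 = -0.5714; [Au³⁺] = 10^(-0.5714) ≈ 0.27 M.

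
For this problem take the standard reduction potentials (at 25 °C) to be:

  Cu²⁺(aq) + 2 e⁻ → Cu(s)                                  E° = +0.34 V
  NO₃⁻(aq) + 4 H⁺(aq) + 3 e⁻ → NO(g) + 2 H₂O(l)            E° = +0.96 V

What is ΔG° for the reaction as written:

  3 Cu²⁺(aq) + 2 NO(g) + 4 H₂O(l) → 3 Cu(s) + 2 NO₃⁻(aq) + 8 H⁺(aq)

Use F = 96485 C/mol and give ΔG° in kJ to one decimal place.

+358.9 kJ

As written, Cu²⁺/Cu is reduced (cathode) and NO₃⁻/NO is oxidised (anode), so E°cell = (+0.34) − (+0.96) = -0.62 V.
Balancing electrons gives n = 6.
ΔG° = −nFE° = −(6)(96485)(-0.62) = 358,924 J = +358.9 kJ.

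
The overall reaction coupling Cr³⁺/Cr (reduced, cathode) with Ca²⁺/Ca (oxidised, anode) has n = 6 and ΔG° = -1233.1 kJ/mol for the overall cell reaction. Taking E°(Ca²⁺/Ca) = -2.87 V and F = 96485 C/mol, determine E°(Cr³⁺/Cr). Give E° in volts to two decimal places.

-0.74 V

E°cell = −ΔG°/(nF) = −(-1233.1×10³)/((6)(96485)) = +2.130 V.
Since Cr³⁺/Cr is the cathode and Ca²⁺/Ca the anode, E°cell = E°(Cr³⁺/Cr) − E°(Ca²⁺/Ca).
So E°(Cr³⁺/Cr) = E°cell + E°(Ca²⁺/Ca) = +2.130 + (-2.87) = -0.74 V.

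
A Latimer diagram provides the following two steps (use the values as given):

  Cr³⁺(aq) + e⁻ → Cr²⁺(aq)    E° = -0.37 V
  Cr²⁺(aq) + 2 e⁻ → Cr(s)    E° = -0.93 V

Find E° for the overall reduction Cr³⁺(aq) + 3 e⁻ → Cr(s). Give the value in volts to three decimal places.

-0.743 V

Adding the free-energy changes (−nFE°) of the two steps gives −n₃FE°₃ = −n₁FE°₁ − n₂FE°₂.
E°₃ = (1×-0.37 + 2×-0.93) / 3 = (-2.230) / 3 = -0.743 V.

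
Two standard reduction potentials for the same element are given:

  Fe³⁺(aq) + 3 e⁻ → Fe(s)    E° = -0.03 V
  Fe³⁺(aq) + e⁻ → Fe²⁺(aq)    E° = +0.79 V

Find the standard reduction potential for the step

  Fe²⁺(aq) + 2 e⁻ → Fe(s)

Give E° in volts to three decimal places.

Sequential free energies add, so n₃E°₃ = n₁E°₁ + n₂E°₂.
With n₃ = 3, and the known step contributing 1×(+0.79) V, the unknown satisfies 2·E° = 3×(-0.03) − 1×(+0.79) = -0.880.
E° = -0.880 / 2 = -0.440 V.

-0.440 V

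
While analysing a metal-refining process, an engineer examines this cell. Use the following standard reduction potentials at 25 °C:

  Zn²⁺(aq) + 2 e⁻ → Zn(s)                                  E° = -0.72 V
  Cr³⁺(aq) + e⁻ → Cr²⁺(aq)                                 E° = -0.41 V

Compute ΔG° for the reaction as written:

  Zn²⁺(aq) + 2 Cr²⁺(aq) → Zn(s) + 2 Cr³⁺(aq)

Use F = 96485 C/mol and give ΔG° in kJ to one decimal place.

+59.8 kJ

As written, Zn²⁺/Zn is reduced (cathode) and Cr³⁺/Cr²⁺ is oxidised (anode), so E°cell = (-0.72) − (-0.41) = -0.31 V.
Balancing electrons gives n = 2.
ΔG° = −nFE° = −(2)(96485)(-0.31) = 59,821 J = +59.8 kJ.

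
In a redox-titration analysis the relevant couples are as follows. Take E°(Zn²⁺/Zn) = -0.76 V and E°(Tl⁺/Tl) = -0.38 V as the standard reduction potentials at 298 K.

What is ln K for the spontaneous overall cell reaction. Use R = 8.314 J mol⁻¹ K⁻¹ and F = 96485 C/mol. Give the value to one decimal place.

29.6

Cathode: Tl⁺/Tl; anode: Zn²⁺/Zn. E°cell = (-0.38) − (-0.76) = +0.38 V, with n = 2.
ΔG° = −nFE° = −RT ln K, so ln K = nFE°/(RT) = (2)(96485)(+0.38) / ((8.314)(298)) = 29.597.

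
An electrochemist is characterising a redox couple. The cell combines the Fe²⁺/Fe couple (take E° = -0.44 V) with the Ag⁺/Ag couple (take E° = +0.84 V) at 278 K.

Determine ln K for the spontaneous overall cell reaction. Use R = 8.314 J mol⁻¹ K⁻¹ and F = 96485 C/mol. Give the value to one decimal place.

106.9

Cathode: Ag⁺/Ag; anode: Fe²⁺/Fe. E°cell = (+0.84) − (-0.44) = +1.28 V, with n = 2.
ΔG° = −nFE° = −RT ln K, so ln K = nFE°/(RT) = (2)(96485)(+1.28) / ((8.314)(278)) = 106.867.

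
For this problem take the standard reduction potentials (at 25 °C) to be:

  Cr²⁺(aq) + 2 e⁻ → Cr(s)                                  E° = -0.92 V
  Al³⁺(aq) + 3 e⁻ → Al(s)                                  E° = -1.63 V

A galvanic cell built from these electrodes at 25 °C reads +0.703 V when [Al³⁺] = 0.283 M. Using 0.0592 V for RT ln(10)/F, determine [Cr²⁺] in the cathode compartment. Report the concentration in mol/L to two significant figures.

0.25 M

Cr²⁺/Cr is the cathode, Al³⁺/Al the anode: E°cell = +0.71 V, n = 6.
Overall reaction: 3 Cr²⁺(aq) + 2 Al(s) → 3 Cr(s) + 2 Al³⁺(aq); Q = [Al³⁺]^2/[Cr²⁺]^3.
From E = E° − (0.0592/n) log Q: log Q = (E° − E)·n/0.0592 = (+0.71 − (+0.703))·6/0.0592 = 0.7095.
So 3·log[Cr²⁺] = 2·log(0.283) − log Q = -1.0964 − (0.7095) = -1.8059; log[Cr²⁺] = -1.8059 / 3 = -0.6020; [Cr²⁺] = 10^(-0.6020) ≈ 0.25 M.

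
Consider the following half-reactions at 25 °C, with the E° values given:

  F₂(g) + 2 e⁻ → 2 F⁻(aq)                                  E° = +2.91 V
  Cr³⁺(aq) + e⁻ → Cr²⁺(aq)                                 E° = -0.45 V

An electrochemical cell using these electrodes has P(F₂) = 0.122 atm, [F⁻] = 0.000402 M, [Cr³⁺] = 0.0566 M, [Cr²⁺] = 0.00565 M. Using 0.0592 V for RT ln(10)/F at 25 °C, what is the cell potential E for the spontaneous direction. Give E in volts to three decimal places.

F₂/F⁻ is the cathode (higher E°), Cr³⁺/Cr²⁺ the anode: E°cell = +2.91 − (-0.45) = +3.36 V, n = 2.
Overall: F₂(g) + 2 Cr²⁺(aq) → 2 F⁻(aq) + 2 Cr³⁺(aq)
Q = [F⁻]^2·[Cr³⁺]^2 / (P(F₂)·[Cr²⁺]^2); log Q = -3.876.
E = E° − (0.0592/n) log Q = +3.36 − (0.0592/2)(-3.876) = +3.475 V.

+3.475 V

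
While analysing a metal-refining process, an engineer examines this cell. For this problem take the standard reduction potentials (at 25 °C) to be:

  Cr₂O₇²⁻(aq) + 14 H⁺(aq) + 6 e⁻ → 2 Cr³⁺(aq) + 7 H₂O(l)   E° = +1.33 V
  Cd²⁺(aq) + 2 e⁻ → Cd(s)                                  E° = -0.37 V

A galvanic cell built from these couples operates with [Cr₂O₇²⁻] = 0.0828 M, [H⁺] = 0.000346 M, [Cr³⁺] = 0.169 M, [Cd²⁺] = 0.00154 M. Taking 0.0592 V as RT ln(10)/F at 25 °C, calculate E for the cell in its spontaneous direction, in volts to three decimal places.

Cr₂O₇²⁻/Cr³⁺ is the cathode (higher E°), Cd²⁺/Cd the anode: E°cell = +1.33 − (-0.37) = +1.70 V, n = 6.
Overall: Cr₂O₇²⁻(aq) + 14 H⁺(aq) + 3 Cd(s) → 2 Cr³⁺(aq) + 7 H₂O(l) + 3 Cd²⁺(aq)
Q = [Cr³⁺]^2·[Cd²⁺]^3 / ([Cr₂O₇²⁻]·[H⁺]^14); log Q = 39.553.
E = E° − (0.0592/n) log Q = +1.70 − (0.0592/6)(39.553) = +1.310 V.

+1.310 V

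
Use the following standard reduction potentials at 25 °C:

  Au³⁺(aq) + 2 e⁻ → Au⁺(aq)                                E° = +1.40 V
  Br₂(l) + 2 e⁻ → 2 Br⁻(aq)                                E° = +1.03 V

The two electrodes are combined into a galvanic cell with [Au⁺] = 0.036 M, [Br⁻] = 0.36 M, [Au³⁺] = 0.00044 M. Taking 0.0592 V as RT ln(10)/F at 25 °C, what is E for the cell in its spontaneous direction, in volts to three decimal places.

Au³⁺/Au⁺ is the cathode (higher E°), Br₂/Br⁻ the anode: E°cell = +1.40 − (+1.03) = +0.37 V, n = 2.
Overall: Au³⁺(aq) + 2 Br⁻(aq) → Au⁺(aq) + Br₂(l)
Q = [Au⁺] / ([Au³⁺]·[Br⁻]^2); log Q = 2.800.
E = E° − (0.0592/n) log Q = +0.37 − (0.0592/2)(2.800) = +0.287 V.

+0.287 V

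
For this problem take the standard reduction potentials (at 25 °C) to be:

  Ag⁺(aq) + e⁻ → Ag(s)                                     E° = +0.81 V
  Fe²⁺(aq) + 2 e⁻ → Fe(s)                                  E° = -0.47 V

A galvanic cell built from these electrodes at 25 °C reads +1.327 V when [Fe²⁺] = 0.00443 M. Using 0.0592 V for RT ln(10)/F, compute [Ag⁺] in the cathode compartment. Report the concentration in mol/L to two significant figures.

0.41 M

Ag⁺/Ag is the cathode, Fe²⁺/Fe the anode: E°cell = +1.28 V, n = 2.
Overall reaction: 2 Ag⁺(aq) + Fe(s) → 2 Ag(s) + Fe²⁺(aq); Q = [Fe²⁺]^1/[Ag⁺]^2.
From E = E° − (0.0592/n) log Q: log Q = (E° − E)·n/0.0592 = (+1.28 − (+1.327))·2/0.0592 = -1.5878.
So 2·log[Ag⁺] = 1·log(0.00443) − log Q = -2.3536 − (-1.5878) = -0.7658; log[Ag⁺] = -0.7658 / 2 = -0.3829; [Ag⁺] = 10^(-0.3829) ≈ 0.41 M.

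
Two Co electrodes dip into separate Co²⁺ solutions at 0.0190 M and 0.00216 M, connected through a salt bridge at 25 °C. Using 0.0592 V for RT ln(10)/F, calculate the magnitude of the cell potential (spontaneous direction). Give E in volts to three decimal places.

+0.028 V

For a concentration cell E°cell = 0. The 0.0190 M side is the cathode (reduction is favoured where [Co²⁺] is higher).
With n = 2, E = −(0.0592/2) log([Co²⁺]ₐₙ/[Co²⁺]꜀ₐₜ) = −(0.0592/2) log(0.00216/0.019) = −(0.0592/2)(-0.944) = +0.028 V.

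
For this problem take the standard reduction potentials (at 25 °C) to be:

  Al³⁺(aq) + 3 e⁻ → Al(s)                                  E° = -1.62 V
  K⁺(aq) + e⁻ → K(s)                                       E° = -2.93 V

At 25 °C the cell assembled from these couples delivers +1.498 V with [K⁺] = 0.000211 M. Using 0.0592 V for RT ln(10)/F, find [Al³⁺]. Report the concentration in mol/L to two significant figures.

Al³⁺/Al is the cathode, K⁺/K the anode: E°cell = +1.31 V, n = 3.
Overall reaction: Al³⁺(aq) + 3 K(s) → Al(s) + 3 K⁺(aq); Q = [K⁺]^3/[Al³⁺]^1.
From E = E° − (0.0592/n) log Q: log Q = (E° − E)·n/0.0592 = (+1.31 − (+1.498))·3/0.0592 = -9.5270.
So 1·log[Al³⁺] = 3·log(0.000211) − log Q = -11.0272 − (-9.5270) = -1.5002; [Al³⁺] = 10^(-1.5002) ≈ 0.032 M.

0.032 M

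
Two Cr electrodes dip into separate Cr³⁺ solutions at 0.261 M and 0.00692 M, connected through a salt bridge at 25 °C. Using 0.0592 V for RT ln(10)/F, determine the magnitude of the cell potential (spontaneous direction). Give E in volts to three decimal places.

+0.031 V

For a concentration cell E°cell = 0. The 0.261 M side is the cathode (reduction is favoured where [Cr³⁺] is higher).
With n = 3, E = −(0.0592/3) log([Cr³⁺]ₐₙ/[Cr³⁺]꜀ₐₜ) = −(0.0592/3) log(0.00692/0.261) = −(0.0592/3)(-1.577) = +0.031 V.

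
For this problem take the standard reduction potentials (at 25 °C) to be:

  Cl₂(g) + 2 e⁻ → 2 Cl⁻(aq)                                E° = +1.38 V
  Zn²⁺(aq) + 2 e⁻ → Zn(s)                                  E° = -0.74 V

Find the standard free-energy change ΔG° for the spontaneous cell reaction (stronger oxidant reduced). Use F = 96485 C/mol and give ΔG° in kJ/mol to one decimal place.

Cl₂/Cl⁻ (E° = +1.38 V) is the cathode; Zn²⁺/Zn (E° = -0.74 V) is the anode, so E°cell = +2.12 V.
Balancing electrons gives n = 2 (lcm of 2 and 2).
ΔG° = −nFE° = −(2)(96485)(+2.12) = -409,096 J = -409.1 kJ/mol.

-409.1 kJ/mol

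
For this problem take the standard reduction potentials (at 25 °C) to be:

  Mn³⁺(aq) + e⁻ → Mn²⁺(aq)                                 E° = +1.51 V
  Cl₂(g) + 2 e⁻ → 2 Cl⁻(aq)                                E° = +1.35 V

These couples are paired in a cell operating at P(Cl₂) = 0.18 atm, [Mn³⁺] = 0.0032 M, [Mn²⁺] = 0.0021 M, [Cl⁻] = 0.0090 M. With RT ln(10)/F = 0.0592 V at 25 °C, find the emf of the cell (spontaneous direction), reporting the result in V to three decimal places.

Mn³⁺/Mn²⁺ is the cathode (higher E°), Cl₂/Cl⁻ the anode: E°cell = +1.51 − (+1.35) = +0.16 V, n = 2.
Overall: 2 Mn³⁺(aq) + 2 Cl⁻(aq) → 2 Mn²⁺(aq) + Cl₂(g)
Q = [Mn²⁺]^2·P(Cl₂) / ([Mn³⁺]^2·[Cl⁻]^2); log Q = 2.981.
E = E° − (0.0592/n) log Q = +0.16 − (0.0592/2)(2.981) = +0.072 V.

+0.072 V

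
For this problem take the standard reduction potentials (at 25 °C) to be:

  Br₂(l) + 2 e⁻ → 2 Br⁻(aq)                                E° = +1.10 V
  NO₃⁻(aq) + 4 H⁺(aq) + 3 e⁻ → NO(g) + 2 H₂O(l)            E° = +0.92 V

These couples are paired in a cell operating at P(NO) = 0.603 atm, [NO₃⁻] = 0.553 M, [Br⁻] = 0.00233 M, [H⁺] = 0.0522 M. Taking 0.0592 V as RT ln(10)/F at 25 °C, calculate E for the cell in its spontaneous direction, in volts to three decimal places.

+0.438 V

Br₂/Br⁻ is the cathode (higher E°), NO₃⁻/NO the anode: E°cell = +1.10 − (+0.92) = +0.18 V, n = 6.
Overall: 3 Br₂(l) + 2 NO(g) + 4 H₂O(l) → 6 Br⁻(aq) + 2 NO₃⁻(aq) + 8 H⁺(aq)
Q = [Br⁻]^6·[NO₃⁻]^2·[H⁺]^8 / (P(NO)^2); log Q = -26.130.
E = E° − (0.0592/n) log Q = +0.18 − (0.0592/6)(-26.130) = +0.438 V.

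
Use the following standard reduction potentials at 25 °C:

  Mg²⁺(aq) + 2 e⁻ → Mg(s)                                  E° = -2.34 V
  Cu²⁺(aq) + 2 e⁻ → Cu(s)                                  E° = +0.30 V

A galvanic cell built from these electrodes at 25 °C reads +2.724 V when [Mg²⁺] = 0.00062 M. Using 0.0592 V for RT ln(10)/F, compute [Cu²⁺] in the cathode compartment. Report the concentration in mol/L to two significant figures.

Cu²⁺/Cu is the cathode, Mg²⁺/Mg the anode: E°cell = +2.64 V, n = 2.
Overall reaction: Cu²⁺(aq) + Mg(s) → Cu(s) + Mg²⁺(aq); Q = [Mg²⁺]^1/[Cu²⁺]^1.
From E = E° − (0.0592/n) log Q: log Q = (E° − E)·n/0.0592 = (+2.64 − (+2.724))·2/0.0592 = -2.8378.
So 1·log[Cu²⁺] = 1·log(0.00062) − log Q = -3.2076 − (-2.8378) = -0.3698; [Cu²⁺] = 10^(-0.3698) ≈ 0.43 M.

0.43 M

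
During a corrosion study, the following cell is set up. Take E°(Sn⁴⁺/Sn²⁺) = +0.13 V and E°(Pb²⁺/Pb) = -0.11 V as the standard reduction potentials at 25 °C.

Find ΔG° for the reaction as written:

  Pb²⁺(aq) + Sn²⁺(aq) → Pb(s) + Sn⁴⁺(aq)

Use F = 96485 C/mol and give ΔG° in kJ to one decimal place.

+46.3 kJ

As written, Pb²⁺/Pb is reduced (cathode) and Sn⁴⁺/Sn²⁺ is oxidised (anode), so E°cell = (-0.11) − (+0.13) = -0.24 V.
Balancing electrons gives n = 2.
ΔG° = −nFE° = −(2)(96485)(-0.24) = 46,313 J = +46.3 kJ.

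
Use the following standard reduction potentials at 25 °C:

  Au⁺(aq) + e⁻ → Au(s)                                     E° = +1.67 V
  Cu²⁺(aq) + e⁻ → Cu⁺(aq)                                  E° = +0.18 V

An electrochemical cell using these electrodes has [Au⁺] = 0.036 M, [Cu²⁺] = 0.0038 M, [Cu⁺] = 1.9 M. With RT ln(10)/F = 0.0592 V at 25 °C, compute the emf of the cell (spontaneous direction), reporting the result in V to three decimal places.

+1.564 V

Au⁺/Au is the cathode (higher E°), Cu²⁺/Cu⁺ the anode: E°cell = +1.67 − (+0.18) = +1.49 V, n = 1.
Overall: Au⁺(aq) + Cu⁺(aq) → Au(s) + Cu²⁺(aq)
Q = [Cu²⁺] / ([Au⁺]·[Cu⁺]); log Q = -1.255.
E = E° − (0.0592/n) log Q = +1.49 − (0.0592/1)(-1.255) = +1.564 V.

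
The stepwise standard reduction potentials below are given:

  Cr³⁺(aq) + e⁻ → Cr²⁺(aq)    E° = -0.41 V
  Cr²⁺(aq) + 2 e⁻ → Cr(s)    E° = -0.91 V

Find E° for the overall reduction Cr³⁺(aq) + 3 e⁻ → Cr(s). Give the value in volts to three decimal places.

Standard free energies of sequential steps add: ΔG°₃ = ΔG°₁ + ΔG°₂, so n₃E°₃ = n₁E°₁ + n₂E°₂.
E°₃ = (1×-0.41 + 2×-0.91) / 3 = (-2.230) / 3 = -0.743 V.
E° values themselves are not directly additive — weighting by electron count is essential.

-0.743 V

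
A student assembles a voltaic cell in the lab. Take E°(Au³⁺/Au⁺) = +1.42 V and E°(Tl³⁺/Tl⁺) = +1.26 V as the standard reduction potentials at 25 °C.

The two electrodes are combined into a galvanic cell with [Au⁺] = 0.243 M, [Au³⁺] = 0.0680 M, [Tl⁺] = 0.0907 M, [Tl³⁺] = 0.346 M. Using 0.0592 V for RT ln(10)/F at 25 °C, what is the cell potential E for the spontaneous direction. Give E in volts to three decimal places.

Au³⁺/Au⁺ is the cathode (higher E°), Tl³⁺/Tl⁺ the anode: E°cell = +1.42 − (+1.26) = +0.16 V, n = 2.
Overall: Au³⁺(aq) + Tl⁺(aq) → Au⁺(aq) + Tl³⁺(aq)
Q = [Au⁺]·[Tl³⁺] / ([Au³⁺]·[Tl⁺]); log Q = 1.135.
E = E° − (0.0592/n) log Q = +0.16 − (0.0592/2)(1.135) = +0.126 V.

+0.126 V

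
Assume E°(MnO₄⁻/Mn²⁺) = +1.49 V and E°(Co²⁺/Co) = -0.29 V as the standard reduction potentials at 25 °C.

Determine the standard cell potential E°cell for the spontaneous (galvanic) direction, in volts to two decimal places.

+1.78 V

The MnO₄⁻/Mn²⁺ couple has the higher reduction potential, so it is the cathode; Co²⁺/Co is oxidised at the anode.
E°cell = E°(cathode) − E°(anode) = (+1.49) − (-0.29) = +1.78 V.
Since E°cell > 0, the reaction is spontaneous under standard conditions.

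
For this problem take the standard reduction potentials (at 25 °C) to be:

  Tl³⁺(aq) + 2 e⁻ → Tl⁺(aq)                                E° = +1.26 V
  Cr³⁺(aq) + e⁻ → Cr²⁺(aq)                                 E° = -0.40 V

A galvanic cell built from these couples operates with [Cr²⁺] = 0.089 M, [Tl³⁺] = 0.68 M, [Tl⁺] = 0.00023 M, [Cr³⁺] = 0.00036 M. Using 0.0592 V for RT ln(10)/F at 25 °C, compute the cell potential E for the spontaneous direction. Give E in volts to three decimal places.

Tl³⁺/Tl⁺ is the cathode (higher E°), Cr³⁺/Cr²⁺ the anode: E°cell = +1.26 − (-0.40) = +1.66 V, n = 2.
Overall: Tl³⁺(aq) + 2 Cr²⁺(aq) → Tl⁺(aq) + 2 Cr³⁺(aq)
Q = [Tl⁺]·[Cr³⁺]^2 / ([Tl³⁺]·[Cr²⁺]^2); log Q = -8.257.
E = E° − (0.0592/n) log Q = +1.66 − (0.0592/2)(-8.257) = +1.904 V.

+1.904 V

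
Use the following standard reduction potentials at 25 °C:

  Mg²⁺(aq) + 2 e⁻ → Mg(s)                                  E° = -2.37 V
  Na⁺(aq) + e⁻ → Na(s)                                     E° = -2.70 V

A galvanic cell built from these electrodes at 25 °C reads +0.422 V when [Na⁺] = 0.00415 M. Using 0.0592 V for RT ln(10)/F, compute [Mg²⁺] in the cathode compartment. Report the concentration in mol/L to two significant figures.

0.022 M

Mg²⁺/Mg is the cathode, Na⁺/Na the anode: E°cell = +0.33 V, n = 2.
Overall reaction: Mg²⁺(aq) + 2 Na(s) → Mg(s) + 2 Na⁺(aq); Q = [Na⁺]^2/[Mg²⁺]^1.
From E = E° − (0.0592/n) log Q: log Q = (E° − E)·n/0.0592 = (+0.33 − (+0.422))·2/0.0592 = -3.1081.
So 1·log[Mg²⁺] = 2·log(0.00415) − log Q = -4.7639 − (-3.1081) = -1.6558; [Mg²⁺] = 10^(-1.6558) ≈ 0.022 M.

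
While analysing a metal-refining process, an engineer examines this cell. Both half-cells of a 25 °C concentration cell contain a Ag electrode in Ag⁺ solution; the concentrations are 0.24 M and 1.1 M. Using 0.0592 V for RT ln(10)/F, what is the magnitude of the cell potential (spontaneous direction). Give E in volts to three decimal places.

For a concentration cell E°cell = 0. The 1.1 M side is the cathode (reduction is favoured where [Ag⁺] is higher).
With n = 1, E = −(0.0592/1) log([Ag⁺]ₐₙ/[Ag⁺]꜀ₐₜ) = −(0.0592/1) log(0.24/1.1) = −(0.0592/1)(-0.661) = +0.039 V.

+0.039 V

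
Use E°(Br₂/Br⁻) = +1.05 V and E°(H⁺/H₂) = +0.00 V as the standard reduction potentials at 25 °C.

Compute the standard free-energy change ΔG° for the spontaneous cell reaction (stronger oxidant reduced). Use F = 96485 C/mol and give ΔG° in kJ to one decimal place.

Br₂/Br⁻ (E° = +1.05 V) is the cathode; H⁺/H₂ (E° = +0.00 V) is the anode, so E°cell = +1.05 V.
Balancing electrons gives n = 2 (lcm of 2 and 2).
ΔG° = −nFE° = −(2)(96485)(+1.05) = -202,618 J = -202.6 kJ.

-202.6 kJ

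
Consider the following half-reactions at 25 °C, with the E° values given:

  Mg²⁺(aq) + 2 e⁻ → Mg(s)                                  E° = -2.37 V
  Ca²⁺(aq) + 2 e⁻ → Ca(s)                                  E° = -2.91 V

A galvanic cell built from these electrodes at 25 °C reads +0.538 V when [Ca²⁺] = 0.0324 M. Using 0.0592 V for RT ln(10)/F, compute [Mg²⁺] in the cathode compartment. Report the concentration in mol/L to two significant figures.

Mg²⁺/Mg is the cathode, Ca²⁺/Ca the anode: E°cell = +0.54 V, n = 2.
Overall reaction: Mg²⁺(aq) + Ca(s) → Mg(s) + Ca²⁺(aq); Q = [Ca²⁺]^1/[Mg²⁺]^1.
From E = E° − (0.0592/n) log Q: log Q = (E° − E)·n/0.0592 = (+0.54 − (+0.538))·2/0.0592 = 0.0676.
So 1·log[Mg²⁺] = 1·log(0.0324) − log Q = -1.4895 − (0.0676) = -1.5571; [Mg²⁺] = 10^(-1.5571) ≈ 0.028 M.

0.028 M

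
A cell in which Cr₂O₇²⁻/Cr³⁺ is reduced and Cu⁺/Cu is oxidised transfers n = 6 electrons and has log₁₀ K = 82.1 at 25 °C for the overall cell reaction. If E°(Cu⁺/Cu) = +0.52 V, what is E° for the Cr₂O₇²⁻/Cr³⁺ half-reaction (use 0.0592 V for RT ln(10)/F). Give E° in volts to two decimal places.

+1.33 V

E°cell = (0.0592/n)·log K = (0.0592/6)(82.1) = +0.810 V.
Since Cr₂O₇²⁻/Cr³⁺ is the cathode and Cu⁺/Cu the anode, E°cell = E°(Cr₂O₇²⁻/Cr³⁺) − E°(Cu⁺/Cu).
So E°(Cr₂O₇²⁻/Cr³⁺) = E°cell + E°(Cu⁺/Cu) = +0.810 + (+0.52) = +1.33 V.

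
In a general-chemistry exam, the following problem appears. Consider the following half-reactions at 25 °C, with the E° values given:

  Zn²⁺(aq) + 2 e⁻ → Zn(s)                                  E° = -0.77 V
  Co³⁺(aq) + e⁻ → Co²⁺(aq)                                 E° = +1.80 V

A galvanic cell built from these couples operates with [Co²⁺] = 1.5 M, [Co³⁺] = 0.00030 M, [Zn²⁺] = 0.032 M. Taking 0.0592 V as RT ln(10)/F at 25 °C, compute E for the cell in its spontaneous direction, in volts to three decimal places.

Co³⁺/Co²⁺ is the cathode (higher E°), Zn²⁺/Zn the anode: E°cell = +1.80 − (-0.77) = +2.57 V, n = 2.
Overall: 2 Co³⁺(aq) + Zn(s) → 2 Co²⁺(aq) + Zn²⁺(aq)
Q = [Co²⁺]^2·[Zn²⁺] / ([Co³⁺]^2); log Q = 5.903.
E = E° − (0.0592/n) log Q = +2.57 − (0.0592/2)(5.903) = +2.395 V.

+2.395 V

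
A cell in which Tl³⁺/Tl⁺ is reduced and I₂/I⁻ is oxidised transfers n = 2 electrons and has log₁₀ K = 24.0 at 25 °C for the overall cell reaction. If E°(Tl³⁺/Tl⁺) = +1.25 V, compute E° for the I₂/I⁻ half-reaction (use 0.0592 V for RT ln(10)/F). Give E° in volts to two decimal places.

+0.54 V

E°cell = (0.0592/n)·log K = (0.0592/2)(24.0) = +0.710 V.
Since Tl³⁺/Tl⁺ is the cathode and I₂/I⁻ the anode, E°cell = E°(Tl³⁺/Tl⁺) − E°(I₂/I⁻).
So E°(I₂/I⁻) = E°(Tl³⁺/Tl⁺) − E°cell = (+1.25) − (+0.710) = +0.54 V.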